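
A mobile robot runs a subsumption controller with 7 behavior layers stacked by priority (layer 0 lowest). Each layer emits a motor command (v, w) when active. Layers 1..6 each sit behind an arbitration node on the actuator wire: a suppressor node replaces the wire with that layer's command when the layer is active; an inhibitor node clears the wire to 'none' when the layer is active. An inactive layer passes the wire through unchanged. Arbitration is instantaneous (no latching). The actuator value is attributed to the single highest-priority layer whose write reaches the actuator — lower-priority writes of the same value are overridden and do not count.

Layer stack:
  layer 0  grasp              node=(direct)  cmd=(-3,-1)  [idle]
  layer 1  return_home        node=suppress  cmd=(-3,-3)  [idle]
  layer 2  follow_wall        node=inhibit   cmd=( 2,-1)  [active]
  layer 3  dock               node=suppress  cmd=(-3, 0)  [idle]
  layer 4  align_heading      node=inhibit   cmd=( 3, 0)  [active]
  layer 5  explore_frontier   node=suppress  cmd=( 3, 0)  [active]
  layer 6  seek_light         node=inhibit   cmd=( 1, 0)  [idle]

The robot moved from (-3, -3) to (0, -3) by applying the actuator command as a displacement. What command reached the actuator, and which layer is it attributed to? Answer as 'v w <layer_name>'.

3 0 explore_frontier

displacement = (0, -3) − (-3, -3) = (3, 0)
L0 grasp: idle → wire = none
L1 return_home: idle → wire stays none
L2 follow_wall: active, inhibitor → wire = none
L3 dock: idle → wire stays none
L4 align_heading: active, inhibitor → wire = none
L5 explore_frontier: active, suppressor → wire = (3, 0)
L6 seek_light: idle → wire stays (3, 0)
actuator = (3, 0) — from layer 5 (explore_frontier)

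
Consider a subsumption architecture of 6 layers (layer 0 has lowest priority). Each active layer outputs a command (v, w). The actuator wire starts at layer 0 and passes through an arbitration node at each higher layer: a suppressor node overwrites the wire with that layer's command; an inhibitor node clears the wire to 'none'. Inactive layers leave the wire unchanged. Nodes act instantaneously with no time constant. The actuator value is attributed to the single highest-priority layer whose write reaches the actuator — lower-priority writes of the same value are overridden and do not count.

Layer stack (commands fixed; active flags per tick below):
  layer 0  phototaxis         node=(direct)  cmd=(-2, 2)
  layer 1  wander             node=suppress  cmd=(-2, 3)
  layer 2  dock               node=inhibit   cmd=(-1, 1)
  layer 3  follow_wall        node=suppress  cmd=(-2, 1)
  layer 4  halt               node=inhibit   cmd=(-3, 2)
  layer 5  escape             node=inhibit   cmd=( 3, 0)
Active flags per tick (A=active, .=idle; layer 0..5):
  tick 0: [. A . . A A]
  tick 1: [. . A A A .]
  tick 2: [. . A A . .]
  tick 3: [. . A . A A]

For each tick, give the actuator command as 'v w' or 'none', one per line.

tick 0:
  layer 0 (phototaxis) idle — none
  layer 1 (wander) active — suppresses: (-2, 3)
  layer 2 (dock) idle — unchanged: (-2, 3)
  layer 3 (follow_wall) idle — unchanged: (-2, 3)
  layer 4 (halt) active — inhibits: none
  layer 5 (escape) active — inhibits: none
  → actuator none
tick 1:
  layer 0 (phototaxis) idle — none
  layer 1 (wander) idle — unchanged: none
  layer 2 (dock) active — inhibits: none
  layer 3 (follow_wall) active — suppresses: (-2, 1)
  layer 4 (halt) active — inhibits: none
  layer 5 (escape) idle — unchanged: none
  → actuator none
tick 2:
  layer 0 (phototaxis) idle — none
  layer 1 (wander) idle — unchanged: none
  layer 2 (dock) active — inhibits: none
  layer 3 (follow_wall) active — suppresses: (-2, 1)
  layer 4 (halt) idle — unchanged: (-2, 1)
  layer 5 (escape) idle — unchanged: (-2, 1)
  → actuator (-2, 1)
tick 3:
  layer 0 (phototaxis) idle — none
  layer 1 (wander) idle — unchanged: none
  layer 2 (dock) active — inhibits: none
  layer 3 (follow_wall) idle — unchanged: none
  layer 4 (halt) active — inhibits: none
  layer 5 (escape) active — inhibits: none
  → actuator none

none
none
-2 1
none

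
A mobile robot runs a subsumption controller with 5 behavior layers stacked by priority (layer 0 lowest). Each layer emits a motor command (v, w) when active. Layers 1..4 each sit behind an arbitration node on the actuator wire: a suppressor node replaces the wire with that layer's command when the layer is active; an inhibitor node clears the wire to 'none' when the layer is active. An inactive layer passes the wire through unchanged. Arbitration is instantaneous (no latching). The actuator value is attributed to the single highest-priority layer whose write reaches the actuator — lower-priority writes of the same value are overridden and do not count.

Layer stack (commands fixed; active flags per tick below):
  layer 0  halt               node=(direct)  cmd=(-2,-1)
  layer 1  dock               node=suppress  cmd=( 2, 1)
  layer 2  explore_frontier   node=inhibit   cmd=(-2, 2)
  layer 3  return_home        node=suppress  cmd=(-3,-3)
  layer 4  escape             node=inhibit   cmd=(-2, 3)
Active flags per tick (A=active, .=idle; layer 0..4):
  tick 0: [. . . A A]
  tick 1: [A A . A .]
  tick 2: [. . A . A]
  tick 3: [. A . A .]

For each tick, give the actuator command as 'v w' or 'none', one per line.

tick 0:
  [0] halt off; wire := none
  [1] dock off; pass none
  [2] explore_frontier off; pass none
  [3] return_home on (suppress); wire := (-3, -3)
  [4] escape on (inhibit); wire := none
  output none
tick 1:
  [0] halt on; wire := (-2, -1)
  [1] dock on (suppress); wire := (2, 1)
  [2] explore_frontier off; pass (2, 1)
  [3] return_home on (suppress); wire := (-3, -3)
  [4] escape off; pass (-3, -3)
  output (-3, -3)
tick 2:
  [0] halt off; wire := none
  [1] dock off; pass none
  [2] explore_frontier on (inhibit); wire := none
  [3] return_home off; pass none
  [4] escape on (inhibit); wire := none
  output none
tick 3:
  [0] halt off; wire := none
  [1] dock on (suppress); wire := (2, 1)
  [2] explore_frontier off; pass (2, 1)
  [3] return_home on (suppress); wire := (-3, -3)
  [4] escape off; pass (-3, -3)
  output (-3, -3)

none
-3 -3
none
-3 -3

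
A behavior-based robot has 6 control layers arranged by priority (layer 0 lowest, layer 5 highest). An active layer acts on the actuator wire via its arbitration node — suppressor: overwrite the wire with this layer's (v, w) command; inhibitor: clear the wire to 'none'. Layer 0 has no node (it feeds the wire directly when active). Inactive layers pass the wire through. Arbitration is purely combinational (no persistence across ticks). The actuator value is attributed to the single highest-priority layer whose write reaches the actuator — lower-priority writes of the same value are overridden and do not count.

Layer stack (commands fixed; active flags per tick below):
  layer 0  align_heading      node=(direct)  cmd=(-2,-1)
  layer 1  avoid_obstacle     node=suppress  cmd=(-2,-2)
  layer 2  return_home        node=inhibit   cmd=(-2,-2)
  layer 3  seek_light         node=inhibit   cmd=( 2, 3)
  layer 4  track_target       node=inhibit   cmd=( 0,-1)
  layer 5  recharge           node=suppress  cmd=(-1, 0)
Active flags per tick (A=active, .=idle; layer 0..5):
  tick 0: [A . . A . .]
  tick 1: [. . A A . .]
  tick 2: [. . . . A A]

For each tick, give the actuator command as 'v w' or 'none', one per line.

none
none
-1 0

tick 0:
  [0] align_heading on; wire := (-2, -1)
  [1] avoid_obstacle off; pass (-2, -1)
  [2] return_home off; pass (-2, -1)
  [3] seek_light on (inhibit); wire := none
  [4] track_target off; pass none
  [5] recharge off; pass none
  output none
tick 1:
  [0] align_heading off; wire := none
  [1] avoid_obstacle off; pass none
  [2] return_home on (inhibit); wire := none
  [3] seek_light on (inhibit); wire := none
  [4] track_target off; pass none
  [5] recharge off; pass none
  output none
tick 2:
  [0] align_heading off; wire := none
  [1] avoid_obstacle off; pass none
  [2] return_home off; pass none
  [3] seek_light off; pass none
  [4] track_target on (inhibit); wire := none
  [5] recharge on (suppress); wire := (-1, 0)
  output (-1, 0)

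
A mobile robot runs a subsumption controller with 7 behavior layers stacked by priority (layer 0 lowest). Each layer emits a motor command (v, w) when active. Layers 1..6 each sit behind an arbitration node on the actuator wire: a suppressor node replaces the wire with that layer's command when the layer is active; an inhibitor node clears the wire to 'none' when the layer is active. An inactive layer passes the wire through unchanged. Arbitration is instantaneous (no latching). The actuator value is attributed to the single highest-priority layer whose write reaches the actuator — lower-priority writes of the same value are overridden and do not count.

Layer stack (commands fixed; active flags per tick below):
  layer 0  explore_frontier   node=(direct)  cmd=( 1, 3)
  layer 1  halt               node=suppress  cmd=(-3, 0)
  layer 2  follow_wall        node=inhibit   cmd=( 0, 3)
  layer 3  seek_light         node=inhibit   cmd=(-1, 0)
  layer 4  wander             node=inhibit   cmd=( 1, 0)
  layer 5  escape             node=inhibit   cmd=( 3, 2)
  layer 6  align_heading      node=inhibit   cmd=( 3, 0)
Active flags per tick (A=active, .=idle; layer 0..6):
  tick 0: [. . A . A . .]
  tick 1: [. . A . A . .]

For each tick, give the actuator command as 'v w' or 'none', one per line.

none
none

tick 0:
  L0 explore_frontier: idle → wire = none
  L1 halt: idle → wire stays none
  L2 follow_wall: active, inhibitor → wire = none
  L3 seek_light: idle → wire stays none
  L4 wander: active, inhibitor → wire = none
  L5 escape: idle → wire stays none
  L6 align_heading: idle → wire stays none
  actuator = none
tick 1:
  L0 explore_frontier: idle → wire = none
  L1 halt: idle → wire stays none
  L2 follow_wall: active, inhibitor → wire = none
  L3 seek_light: idle → wire stays none
  L4 wander: active, inhibitor → wire = none
  L5 escape: idle → wire stays none
  L6 align_heading: idle → wire stays none
  actuator = none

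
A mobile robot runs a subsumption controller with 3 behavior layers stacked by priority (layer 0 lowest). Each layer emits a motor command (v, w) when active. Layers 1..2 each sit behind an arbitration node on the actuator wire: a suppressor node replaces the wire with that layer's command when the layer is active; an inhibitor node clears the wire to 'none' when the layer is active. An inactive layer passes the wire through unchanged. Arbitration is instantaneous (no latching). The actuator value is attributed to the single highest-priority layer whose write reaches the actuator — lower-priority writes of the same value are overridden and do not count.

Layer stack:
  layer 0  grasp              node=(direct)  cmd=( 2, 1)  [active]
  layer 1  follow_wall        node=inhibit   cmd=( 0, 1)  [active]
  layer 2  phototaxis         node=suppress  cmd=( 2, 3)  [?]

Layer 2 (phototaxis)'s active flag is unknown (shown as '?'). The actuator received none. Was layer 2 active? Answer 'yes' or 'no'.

If layer 2 is active=yes:
  actuator would be (2, 3)
If layer 2 is active=no:
  actuator would be none
Observed none, so layer 2 was idle.

no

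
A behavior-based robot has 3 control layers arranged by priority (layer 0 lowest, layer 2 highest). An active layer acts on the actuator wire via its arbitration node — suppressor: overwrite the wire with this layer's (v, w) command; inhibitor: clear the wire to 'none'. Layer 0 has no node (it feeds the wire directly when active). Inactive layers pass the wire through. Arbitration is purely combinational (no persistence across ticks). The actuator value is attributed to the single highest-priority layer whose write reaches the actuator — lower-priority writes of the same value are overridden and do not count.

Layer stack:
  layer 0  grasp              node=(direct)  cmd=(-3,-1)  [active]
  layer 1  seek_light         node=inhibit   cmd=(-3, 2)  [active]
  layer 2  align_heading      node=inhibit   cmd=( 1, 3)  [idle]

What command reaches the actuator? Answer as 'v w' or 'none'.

L0 grasp: active, feeds wire = (-3, -1)
L1 seek_light: active, inhibitor → wire = none
L2 align_heading: idle → wire stays none
actuator = none

none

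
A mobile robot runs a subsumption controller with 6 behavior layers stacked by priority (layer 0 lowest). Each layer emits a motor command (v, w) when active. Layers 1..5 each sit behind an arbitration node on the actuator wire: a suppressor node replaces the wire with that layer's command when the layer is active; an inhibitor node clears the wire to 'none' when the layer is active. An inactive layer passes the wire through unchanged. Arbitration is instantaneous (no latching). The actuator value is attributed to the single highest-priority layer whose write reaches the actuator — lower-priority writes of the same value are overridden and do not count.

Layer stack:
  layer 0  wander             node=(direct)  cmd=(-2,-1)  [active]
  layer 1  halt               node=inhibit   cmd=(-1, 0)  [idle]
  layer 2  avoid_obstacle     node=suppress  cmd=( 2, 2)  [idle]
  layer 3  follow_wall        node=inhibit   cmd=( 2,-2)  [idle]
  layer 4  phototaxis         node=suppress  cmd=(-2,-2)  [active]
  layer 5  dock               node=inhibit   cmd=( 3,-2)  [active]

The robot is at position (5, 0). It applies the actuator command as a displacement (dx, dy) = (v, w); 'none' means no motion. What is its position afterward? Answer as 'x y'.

[0] wander on; wire := (-2, -1)
[1] halt off; pass (-2, -1)
[2] avoid_obstacle off; pass (-2, -1)
[3] follow_wall off; pass (-2, -1)
[4] phototaxis on (suppress); wire := (-2, -2)
[5] dock on (inhibit); wire := none
output none
position: (5, 0) + none = (5, 0)

5 0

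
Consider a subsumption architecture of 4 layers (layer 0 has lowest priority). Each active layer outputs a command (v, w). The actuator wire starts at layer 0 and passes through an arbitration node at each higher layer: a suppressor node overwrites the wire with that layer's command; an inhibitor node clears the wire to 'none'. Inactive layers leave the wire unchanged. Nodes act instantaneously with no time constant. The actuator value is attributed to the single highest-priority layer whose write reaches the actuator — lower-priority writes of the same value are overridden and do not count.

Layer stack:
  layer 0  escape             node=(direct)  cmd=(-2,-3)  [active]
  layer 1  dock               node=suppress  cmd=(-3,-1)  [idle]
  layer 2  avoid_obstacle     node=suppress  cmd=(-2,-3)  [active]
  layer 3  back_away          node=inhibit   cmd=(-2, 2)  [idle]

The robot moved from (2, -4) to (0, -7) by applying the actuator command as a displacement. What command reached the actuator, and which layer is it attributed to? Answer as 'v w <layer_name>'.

displacement = (0, -7) − (2, -4) = (-2, -3)
[0] escape on; wire := (-2, -3)
[1] dock off; pass (-2, -3)
[2] avoid_obstacle on (suppress); wire := (-2, -3)
[3] back_away off; pass (-2, -3)
output (-2, -3) — from layer 2 (avoid_obstacle)

-2 -3 avoid_obstacle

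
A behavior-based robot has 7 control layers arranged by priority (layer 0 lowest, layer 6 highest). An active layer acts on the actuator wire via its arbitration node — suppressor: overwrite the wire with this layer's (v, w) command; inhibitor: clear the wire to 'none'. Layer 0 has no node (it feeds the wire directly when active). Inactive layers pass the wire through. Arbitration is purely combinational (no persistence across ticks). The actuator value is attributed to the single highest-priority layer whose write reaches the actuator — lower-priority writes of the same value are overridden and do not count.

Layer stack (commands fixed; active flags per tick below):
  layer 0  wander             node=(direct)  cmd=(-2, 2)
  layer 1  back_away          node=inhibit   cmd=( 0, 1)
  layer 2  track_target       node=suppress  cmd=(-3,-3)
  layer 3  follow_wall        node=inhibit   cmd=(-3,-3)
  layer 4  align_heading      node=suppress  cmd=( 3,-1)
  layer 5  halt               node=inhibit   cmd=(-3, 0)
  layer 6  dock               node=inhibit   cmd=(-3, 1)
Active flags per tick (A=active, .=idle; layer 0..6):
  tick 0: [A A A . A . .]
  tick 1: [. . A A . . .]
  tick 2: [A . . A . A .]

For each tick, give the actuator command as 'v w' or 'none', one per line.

3 -1
none
none

tick 0:
  [0] wander on; wire := (-2, 2)
  [1] back_away on (inhibit); wire := none
  [2] track_target on (suppress); wire := (-3, -3)
  [3] follow_wall off; pass (-3, -3)
  [4] align_heading on (suppress); wire := (3, -1)
  [5] halt off; pass (3, -1)
  [6] dock off; pass (3, -1)
  output (3, -1)
tick 1:
  [0] wander off; wire := none
  [1] back_away off; pass none
  [2] track_target on (suppress); wire := (-3, -3)
  [3] follow_wall on (inhibit); wire := none
  [4] align_heading off; pass none
  [5] halt off; pass none
  [6] dock off; pass none
  output none
tick 2:
  [0] wander on; wire := (-2, 2)
  [1] back_away off; pass (-2, 2)
  [2] track_target off; pass (-2, 2)
  [3] follow_wall on (inhibit); wire := none
  [4] align_heading off; pass none
  [5] halt on (inhibit); wire := none
  [6] dock off; pass none
  output none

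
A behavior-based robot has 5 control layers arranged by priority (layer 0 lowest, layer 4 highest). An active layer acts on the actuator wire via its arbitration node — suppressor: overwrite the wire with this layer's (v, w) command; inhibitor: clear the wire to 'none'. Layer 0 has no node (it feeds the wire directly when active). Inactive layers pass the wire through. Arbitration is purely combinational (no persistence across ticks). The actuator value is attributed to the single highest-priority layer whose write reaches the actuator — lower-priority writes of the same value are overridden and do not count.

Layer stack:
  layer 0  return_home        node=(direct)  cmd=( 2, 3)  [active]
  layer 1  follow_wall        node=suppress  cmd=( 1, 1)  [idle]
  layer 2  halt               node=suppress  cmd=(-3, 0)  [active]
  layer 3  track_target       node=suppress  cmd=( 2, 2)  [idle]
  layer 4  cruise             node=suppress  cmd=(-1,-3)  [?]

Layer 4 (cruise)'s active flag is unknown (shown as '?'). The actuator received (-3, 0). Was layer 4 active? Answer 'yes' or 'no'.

no

If layer 4 is active=yes:
  actuator would be (-1, -3)
If layer 4 is active=no:
  actuator would be (-3, 0)
Observed (-3, 0), so layer 4 was idle.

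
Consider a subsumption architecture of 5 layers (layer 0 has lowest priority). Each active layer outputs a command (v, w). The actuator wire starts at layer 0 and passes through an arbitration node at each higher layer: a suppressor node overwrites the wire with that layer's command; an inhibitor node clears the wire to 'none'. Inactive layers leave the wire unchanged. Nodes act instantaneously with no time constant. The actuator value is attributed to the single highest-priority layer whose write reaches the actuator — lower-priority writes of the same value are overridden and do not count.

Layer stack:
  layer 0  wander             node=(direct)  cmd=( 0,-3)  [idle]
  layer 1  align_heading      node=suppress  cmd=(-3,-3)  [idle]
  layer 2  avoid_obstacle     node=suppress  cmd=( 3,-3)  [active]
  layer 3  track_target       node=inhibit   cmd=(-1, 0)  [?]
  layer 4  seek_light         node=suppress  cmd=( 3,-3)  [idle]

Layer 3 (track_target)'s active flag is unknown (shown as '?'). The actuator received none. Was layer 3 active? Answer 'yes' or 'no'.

If layer 3 is active=yes:
  actuator would be none
If layer 3 is active=no:
  actuator would be (3, -3)
Observed none, so layer 3 was active.

yes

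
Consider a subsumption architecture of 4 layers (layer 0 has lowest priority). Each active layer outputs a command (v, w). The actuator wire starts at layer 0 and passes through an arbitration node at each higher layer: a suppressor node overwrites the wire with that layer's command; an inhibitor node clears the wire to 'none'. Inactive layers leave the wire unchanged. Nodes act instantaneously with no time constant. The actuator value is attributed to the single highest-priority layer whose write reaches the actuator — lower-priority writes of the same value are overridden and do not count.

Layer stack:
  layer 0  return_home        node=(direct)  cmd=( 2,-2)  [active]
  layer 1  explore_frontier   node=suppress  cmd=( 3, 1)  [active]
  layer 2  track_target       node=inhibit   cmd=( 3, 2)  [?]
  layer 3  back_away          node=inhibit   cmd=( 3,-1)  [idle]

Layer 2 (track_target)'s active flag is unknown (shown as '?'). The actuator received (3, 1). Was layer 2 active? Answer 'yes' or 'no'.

no

If layer 2 is active=yes:
  actuator would be none
If layer 2 is active=no:
  actuator would be (3, 1)
Observed (3, 1), so layer 2 was idle.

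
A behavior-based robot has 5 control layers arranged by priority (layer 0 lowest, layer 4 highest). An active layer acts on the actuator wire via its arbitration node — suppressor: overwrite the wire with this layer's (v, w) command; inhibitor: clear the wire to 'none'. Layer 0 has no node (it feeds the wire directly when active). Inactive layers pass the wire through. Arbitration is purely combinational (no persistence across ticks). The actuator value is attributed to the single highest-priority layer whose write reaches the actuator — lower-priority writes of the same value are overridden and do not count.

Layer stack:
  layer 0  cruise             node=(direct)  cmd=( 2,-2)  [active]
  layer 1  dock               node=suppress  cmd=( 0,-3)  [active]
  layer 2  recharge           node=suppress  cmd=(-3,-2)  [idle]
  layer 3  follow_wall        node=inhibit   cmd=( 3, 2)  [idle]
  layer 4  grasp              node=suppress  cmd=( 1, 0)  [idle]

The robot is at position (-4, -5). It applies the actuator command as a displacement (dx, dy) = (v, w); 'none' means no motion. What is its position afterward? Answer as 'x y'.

-4 -8

[0] cruise on; wire := (2, -2)
[1] dock on (suppress); wire := (0, -3)
[2] recharge off; pass (0, -3)
[3] follow_wall off; pass (0, -3)
[4] grasp off; pass (0, -3)
output (0, -3)
position: (-4, -5) + (0, -3) = (-4, -8)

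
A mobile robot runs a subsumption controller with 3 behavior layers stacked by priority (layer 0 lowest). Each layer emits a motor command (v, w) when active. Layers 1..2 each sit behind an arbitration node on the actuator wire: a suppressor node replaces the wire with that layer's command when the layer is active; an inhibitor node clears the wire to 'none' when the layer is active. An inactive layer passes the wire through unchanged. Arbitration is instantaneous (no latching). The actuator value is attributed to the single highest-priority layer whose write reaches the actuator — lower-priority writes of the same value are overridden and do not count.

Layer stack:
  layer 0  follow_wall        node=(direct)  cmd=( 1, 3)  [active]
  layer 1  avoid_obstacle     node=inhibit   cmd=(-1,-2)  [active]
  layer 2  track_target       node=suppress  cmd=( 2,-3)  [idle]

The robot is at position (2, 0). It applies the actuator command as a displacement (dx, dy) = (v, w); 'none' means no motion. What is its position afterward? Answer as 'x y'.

L0 follow_wall: active, feeds wire = (1, 3)
L1 avoid_obstacle: active, inhibitor → wire = none
L2 track_target: idle → wire stays none
actuator = none
position: (2, 0) + none = (2, 0)

2 0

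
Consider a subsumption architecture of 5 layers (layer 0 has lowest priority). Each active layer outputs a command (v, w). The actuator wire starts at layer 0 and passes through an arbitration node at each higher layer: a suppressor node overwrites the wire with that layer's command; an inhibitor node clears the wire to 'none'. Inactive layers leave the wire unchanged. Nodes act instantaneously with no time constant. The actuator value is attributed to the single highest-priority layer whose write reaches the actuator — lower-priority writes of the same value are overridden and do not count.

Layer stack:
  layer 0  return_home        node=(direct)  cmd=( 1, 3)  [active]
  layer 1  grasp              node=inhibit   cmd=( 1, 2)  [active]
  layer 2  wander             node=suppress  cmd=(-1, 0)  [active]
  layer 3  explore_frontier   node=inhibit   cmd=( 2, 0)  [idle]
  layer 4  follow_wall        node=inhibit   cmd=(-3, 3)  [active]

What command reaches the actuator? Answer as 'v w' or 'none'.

none

[0] return_home on; wire := (1, 3)
[1] grasp on (inhibit); wire := none
[2] wander on (suppress); wire := (-1, 0)
[3] explore_frontier off; pass (-1, 0)
[4] follow_wall on (inhibit); wire := none
output none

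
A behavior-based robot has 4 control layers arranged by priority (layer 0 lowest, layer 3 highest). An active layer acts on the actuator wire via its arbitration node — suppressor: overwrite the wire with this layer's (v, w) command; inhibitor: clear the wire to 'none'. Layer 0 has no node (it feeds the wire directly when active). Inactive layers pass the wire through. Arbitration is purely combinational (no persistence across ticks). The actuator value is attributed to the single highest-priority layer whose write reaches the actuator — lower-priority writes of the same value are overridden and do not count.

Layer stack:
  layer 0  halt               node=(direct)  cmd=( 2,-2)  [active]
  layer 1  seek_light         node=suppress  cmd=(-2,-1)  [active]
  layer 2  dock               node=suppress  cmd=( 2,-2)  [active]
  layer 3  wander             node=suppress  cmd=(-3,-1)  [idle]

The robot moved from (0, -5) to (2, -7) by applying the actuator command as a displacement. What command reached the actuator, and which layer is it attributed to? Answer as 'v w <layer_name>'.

displacement = (2, -7) − (0, -5) = (2, -2)
L0 halt: active, feeds wire = (2, -2)
L1 seek_light: active, suppressor → wire = (-2, -1)
L2 dock: active, suppressor → wire = (2, -2)
L3 wander: idle → wire stays (2, -2)
actuator = (2, -2) — from layer 2 (dock)

2 -2 dock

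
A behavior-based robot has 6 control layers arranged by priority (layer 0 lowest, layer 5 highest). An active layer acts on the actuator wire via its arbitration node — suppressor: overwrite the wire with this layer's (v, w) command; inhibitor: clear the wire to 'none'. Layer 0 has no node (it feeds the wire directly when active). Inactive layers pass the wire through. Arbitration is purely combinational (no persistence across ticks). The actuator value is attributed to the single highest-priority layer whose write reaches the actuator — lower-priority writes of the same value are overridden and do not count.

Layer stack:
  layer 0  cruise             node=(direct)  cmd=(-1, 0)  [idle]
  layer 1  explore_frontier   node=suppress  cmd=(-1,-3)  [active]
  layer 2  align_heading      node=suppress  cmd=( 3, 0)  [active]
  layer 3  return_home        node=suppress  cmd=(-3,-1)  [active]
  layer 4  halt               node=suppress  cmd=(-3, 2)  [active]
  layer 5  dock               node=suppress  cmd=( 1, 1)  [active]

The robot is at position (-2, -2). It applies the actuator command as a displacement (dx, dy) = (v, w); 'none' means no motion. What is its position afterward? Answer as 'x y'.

-1 -1

L0 cruise: idle → wire = none
L1 explore_frontier: active, suppressor → wire = (-1, -3)
L2 align_heading: active, suppressor → wire = (3, 0)
L3 return_home: active, suppressor → wire = (-3, -1)
L4 halt: active, suppressor → wire = (-3, 2)
L5 dock: active, suppressor → wire = (1, 1)
actuator = (1, 1)
position: (-2, -2) + (1, 1) = (-1, -1)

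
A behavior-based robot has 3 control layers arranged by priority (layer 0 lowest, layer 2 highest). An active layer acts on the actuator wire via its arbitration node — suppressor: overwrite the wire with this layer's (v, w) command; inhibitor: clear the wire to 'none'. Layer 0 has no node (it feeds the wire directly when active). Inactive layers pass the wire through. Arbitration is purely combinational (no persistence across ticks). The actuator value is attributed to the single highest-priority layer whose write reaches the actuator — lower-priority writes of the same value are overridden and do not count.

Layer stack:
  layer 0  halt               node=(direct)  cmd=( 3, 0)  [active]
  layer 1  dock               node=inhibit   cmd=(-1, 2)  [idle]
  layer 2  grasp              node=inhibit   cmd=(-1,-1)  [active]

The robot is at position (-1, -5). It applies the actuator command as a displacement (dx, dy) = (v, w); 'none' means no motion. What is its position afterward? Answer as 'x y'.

-1 -5

L0 halt: active, feeds wire = (3, 0)
L1 dock: idle → wire stays (3, 0)
L2 grasp: active, inhibitor → wire = none
actuator = none
position: (-1, -5) + none = (-1, -5)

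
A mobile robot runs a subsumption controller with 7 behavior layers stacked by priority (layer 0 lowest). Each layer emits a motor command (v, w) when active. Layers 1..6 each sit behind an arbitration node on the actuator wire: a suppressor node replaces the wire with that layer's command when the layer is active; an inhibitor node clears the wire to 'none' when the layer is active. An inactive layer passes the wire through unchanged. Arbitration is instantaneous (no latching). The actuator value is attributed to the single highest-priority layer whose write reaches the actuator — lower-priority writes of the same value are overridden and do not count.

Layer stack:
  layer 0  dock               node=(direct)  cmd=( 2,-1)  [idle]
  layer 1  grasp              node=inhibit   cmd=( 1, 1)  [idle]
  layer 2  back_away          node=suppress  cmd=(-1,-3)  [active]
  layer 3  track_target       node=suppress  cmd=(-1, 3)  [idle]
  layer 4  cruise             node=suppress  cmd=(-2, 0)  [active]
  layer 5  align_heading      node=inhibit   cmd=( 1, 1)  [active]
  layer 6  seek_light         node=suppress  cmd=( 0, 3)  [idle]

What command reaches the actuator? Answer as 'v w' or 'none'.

layer 0 (dock) idle — none
layer 1 (grasp) idle — unchanged: none
layer 2 (back_away) active — suppresses: (-1, -3)
layer 3 (track_target) idle — unchanged: (-1, -3)
layer 4 (cruise) active — suppresses: (-2, 0)
layer 5 (align_heading) active — inhibits: none
layer 6 (seek_light) idle — unchanged: none
→ actuator none

none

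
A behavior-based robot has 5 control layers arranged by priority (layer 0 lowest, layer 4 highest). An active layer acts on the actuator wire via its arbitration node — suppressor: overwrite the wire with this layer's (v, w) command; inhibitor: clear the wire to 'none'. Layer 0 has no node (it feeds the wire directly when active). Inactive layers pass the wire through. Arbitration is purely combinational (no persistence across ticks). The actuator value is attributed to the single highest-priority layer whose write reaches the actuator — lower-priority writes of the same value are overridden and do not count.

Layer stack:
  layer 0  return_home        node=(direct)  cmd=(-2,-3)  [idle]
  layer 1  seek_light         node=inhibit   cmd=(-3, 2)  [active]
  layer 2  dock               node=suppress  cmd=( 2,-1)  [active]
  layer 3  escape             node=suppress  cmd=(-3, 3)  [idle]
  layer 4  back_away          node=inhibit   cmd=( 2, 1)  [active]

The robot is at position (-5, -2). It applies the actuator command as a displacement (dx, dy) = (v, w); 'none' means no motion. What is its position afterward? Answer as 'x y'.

-5 -2

layer 0 (return_home) idle — none
layer 1 (seek_light) active — inhibits: none
layer 2 (dock) active — suppresses: (2, -1)
layer 3 (escape) idle — unchanged: (2, -1)
layer 4 (back_away) active — inhibits: none
→ actuator none
position: (-5, -2) + none = (-5, -2)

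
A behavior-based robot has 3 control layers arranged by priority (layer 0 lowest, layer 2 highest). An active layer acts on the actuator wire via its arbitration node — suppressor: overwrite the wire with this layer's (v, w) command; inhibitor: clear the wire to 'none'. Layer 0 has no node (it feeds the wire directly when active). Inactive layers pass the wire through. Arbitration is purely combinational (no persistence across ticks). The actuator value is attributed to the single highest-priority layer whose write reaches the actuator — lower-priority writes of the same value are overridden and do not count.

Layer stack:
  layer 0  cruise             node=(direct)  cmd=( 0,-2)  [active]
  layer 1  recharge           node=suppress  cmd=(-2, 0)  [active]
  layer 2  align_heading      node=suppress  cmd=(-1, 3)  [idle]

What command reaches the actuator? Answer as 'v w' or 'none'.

[0] cruise on; wire := (0, -2)
[1] recharge on (suppress); wire := (-2, 0)
[2] align_heading off; pass (-2, 0)
output (-2, 0)

-2 0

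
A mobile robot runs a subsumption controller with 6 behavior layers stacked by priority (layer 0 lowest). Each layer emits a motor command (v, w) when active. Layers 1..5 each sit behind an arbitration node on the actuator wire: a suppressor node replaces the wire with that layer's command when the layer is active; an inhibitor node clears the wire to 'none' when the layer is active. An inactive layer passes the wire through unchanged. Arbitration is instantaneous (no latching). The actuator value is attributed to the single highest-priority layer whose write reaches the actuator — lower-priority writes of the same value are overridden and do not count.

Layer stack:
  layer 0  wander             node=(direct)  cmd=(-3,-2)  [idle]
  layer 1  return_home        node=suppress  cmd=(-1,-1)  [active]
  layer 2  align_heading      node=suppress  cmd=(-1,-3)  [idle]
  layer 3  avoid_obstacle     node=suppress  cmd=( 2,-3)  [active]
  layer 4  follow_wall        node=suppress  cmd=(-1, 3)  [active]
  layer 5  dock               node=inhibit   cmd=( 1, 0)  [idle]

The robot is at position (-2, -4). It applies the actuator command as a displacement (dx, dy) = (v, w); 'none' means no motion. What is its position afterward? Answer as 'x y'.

layer 0 (wander) idle — none
layer 1 (return_home) active — suppresses: (-1, -1)
layer 2 (align_heading) idle — unchanged: (-1, -1)
layer 3 (avoid_obstacle) active — suppresses: (2, -3)
layer 4 (follow_wall) active — suppresses: (-1, 3)
layer 5 (dock) idle — unchanged: (-1, 3)
→ actuator (-1, 3)
position: (-2, -4) + (-1, 3) = (-3, -1)

-3 -1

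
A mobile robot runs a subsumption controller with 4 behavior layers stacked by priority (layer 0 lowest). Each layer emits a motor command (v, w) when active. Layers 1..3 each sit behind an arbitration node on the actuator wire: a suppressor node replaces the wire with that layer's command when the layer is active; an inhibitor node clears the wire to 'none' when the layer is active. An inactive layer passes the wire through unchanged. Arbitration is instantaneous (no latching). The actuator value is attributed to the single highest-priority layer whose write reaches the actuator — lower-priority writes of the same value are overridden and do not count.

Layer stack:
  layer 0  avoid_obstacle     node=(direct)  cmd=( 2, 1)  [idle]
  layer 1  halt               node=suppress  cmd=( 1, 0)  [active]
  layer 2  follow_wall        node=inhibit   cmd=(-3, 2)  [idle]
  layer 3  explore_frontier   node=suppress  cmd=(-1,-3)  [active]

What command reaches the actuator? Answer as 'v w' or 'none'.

layer 0 (avoid_obstacle) idle — none
layer 1 (halt) active — suppresses: (1, 0)
layer 2 (follow_wall) idle — unchanged: (1, 0)
layer 3 (explore_frontier) active — suppresses: (-1, -3)
→ actuator (-1, -3)

-1 -3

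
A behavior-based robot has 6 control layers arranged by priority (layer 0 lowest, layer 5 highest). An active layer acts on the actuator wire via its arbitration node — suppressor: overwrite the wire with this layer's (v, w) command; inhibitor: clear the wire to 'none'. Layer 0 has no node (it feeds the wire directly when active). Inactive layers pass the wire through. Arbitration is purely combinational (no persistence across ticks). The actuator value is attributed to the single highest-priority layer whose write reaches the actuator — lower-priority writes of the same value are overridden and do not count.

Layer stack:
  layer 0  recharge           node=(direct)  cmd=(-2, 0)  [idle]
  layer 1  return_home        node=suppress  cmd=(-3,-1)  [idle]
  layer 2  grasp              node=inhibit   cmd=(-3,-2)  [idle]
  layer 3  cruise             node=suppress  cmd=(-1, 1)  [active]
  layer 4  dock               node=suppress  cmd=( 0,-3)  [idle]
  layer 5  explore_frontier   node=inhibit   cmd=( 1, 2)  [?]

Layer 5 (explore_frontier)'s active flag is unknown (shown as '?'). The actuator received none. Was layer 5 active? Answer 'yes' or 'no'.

If layer 5 is active=yes:
  actuator would be none
If layer 5 is active=no:
  actuator would be (-1, 1)
Observed none, so layer 5 was active.

yes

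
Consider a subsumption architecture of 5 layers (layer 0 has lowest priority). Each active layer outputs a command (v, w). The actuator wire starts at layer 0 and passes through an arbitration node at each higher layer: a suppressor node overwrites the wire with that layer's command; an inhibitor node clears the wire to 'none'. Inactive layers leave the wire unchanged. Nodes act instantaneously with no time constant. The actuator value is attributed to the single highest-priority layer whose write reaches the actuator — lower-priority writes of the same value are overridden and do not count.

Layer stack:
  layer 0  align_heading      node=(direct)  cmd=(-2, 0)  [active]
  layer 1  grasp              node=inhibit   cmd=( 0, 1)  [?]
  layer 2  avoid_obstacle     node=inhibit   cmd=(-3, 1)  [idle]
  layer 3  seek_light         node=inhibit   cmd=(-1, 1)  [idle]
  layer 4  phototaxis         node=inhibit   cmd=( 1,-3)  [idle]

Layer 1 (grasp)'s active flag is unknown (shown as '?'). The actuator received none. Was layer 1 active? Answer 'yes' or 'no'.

If layer 1 is active=yes:
  actuator would be none
If layer 1 is active=no:
  actuator would be (-2, 0)
Observed none, so layer 1 was active.

yes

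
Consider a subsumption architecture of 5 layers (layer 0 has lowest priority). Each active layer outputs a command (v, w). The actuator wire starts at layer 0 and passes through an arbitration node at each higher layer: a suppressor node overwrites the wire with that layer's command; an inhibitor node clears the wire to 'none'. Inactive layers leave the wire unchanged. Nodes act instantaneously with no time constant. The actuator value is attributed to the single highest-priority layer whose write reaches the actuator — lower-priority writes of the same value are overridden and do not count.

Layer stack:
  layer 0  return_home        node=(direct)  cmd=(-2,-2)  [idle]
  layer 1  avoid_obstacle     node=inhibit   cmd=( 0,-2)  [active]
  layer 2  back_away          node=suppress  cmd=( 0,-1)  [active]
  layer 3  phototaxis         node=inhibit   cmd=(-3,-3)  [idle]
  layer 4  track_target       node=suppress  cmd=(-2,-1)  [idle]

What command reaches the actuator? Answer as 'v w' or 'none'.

[0] return_home off; wire := none
[1] avoid_obstacle on (inhibit); wire := none
[2] back_away on (suppress); wire := (0, -1)
[3] phototaxis off; pass (0, -1)
[4] track_target off; pass (0, -1)
output (0, -1)

0 -1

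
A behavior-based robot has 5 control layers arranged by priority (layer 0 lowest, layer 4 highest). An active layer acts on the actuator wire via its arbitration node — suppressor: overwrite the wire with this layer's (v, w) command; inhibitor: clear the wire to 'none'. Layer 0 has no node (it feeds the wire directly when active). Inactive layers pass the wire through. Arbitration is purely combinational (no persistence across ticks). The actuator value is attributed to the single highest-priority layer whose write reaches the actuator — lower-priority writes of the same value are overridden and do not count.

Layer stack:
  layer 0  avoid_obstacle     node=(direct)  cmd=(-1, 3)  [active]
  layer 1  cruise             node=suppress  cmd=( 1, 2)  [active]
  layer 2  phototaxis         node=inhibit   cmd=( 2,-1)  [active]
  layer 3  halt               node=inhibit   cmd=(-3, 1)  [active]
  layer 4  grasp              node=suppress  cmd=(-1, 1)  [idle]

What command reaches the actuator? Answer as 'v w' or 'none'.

L0 avoid_obstacle: active, feeds wire = (-1, 3)
L1 cruise: active, suppressor → wire = (1, 2)
L2 phototaxis: active, inhibitor → wire = none
L3 halt: active, inhibitor → wire = none
L4 grasp: idle → wire stays none
actuator = none

none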